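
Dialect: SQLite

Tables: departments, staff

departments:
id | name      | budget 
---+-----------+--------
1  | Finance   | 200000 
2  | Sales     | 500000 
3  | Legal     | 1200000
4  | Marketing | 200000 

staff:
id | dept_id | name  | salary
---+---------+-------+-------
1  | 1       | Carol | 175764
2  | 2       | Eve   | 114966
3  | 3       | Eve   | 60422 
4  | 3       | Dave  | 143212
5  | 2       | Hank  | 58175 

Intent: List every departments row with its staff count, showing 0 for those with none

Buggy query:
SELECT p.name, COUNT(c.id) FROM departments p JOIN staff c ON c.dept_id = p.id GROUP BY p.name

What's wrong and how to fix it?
Bug: An inner join excludes parents with zero children

Fix: Switch to LEFT JOIN to retain unmatched parent rows

Corrected query:
SELECT p.name, COUNT(c.id) FROM departments p LEFT JOIN staff c ON c.dept_id = p.id GROUP BY p.name

Result:
name      | COUNT(c.id)
----------+------------
Finance   | 1          
Legal     | 2          
Marketing | 0          
Sales     | 2          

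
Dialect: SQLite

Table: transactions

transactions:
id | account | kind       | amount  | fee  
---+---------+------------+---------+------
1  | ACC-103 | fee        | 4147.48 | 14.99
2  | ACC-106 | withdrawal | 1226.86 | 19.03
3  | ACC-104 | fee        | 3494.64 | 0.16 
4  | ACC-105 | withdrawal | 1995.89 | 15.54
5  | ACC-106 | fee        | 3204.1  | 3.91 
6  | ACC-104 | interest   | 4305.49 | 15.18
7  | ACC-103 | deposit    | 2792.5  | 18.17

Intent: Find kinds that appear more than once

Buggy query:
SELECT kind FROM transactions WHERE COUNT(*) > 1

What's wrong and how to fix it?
Bug: WHERE can't reference COUNT(*); aggregates are computed after WHERE

Fix: Group first, then use HAVING for the count condition

Corrected query:
SELECT kind FROM transactions GROUP BY kind HAVING COUNT(*) > 1

Result:
kind      
----------
fee       
withdrawal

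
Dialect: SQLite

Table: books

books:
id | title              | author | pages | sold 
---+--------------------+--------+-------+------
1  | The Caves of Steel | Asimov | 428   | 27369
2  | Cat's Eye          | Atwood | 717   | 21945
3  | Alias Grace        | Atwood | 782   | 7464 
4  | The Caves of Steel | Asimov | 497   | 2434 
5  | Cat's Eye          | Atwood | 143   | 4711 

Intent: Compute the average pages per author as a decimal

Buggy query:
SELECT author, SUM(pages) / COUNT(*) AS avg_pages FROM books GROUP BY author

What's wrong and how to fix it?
Bug: Both operands are integers, so '/' performs integer division and truncates

Fix: Cast one side to REAL so the division keeps the fractional part

Corrected query:
SELECT author, SUM(pages) * 1.0 / COUNT(*) AS avg_pages FROM books GROUP BY author

Result:
author | avg_pages 
-------+-----------
Asimov | 462.5     
Atwood | 547.333333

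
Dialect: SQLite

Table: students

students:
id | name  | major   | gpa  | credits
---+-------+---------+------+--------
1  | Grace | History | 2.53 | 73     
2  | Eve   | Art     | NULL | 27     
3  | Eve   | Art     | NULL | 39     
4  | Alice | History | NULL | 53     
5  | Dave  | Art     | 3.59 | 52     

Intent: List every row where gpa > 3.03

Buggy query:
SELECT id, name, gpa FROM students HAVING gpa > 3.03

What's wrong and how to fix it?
Bug: This is a non-aggregate query (no GROUP BY, no aggregates), so in SQLite the HAVING clause is invalid here; a row-level condition belongs in WHERE

Fix: Replace HAVING with WHERE since the condition applies to individual rows

Corrected query:
SELECT id, name, gpa FROM students WHERE gpa > 3.03

Result:
id | name | gpa 
---+------+-----
5  | Dave | 3.59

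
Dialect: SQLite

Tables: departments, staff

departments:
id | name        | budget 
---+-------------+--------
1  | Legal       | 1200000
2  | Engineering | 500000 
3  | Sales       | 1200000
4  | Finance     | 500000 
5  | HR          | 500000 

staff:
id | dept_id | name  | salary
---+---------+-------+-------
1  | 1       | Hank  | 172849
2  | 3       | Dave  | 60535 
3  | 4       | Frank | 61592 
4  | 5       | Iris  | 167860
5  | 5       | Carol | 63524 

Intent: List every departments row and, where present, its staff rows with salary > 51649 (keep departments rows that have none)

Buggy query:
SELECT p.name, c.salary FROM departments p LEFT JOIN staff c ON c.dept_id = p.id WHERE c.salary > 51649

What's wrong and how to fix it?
Bug: Filtering c.salary in WHERE discards the NULL rows produced by LEFT JOIN, turning it into an inner join

Fix: Put 'c.salary > 51649' in the JOIN's ON clause instead of WHERE

Corrected query:
SELECT p.name, c.salary FROM departments p LEFT JOIN staff c ON c.dept_id = p.id AND c.salary > 51649

Result:
name        | salary
------------+-------
Legal       | 172849
Engineering | NULL  
Sales       | 60535 
Finance     | 61592 
HR          | 63524 
HR          | 167860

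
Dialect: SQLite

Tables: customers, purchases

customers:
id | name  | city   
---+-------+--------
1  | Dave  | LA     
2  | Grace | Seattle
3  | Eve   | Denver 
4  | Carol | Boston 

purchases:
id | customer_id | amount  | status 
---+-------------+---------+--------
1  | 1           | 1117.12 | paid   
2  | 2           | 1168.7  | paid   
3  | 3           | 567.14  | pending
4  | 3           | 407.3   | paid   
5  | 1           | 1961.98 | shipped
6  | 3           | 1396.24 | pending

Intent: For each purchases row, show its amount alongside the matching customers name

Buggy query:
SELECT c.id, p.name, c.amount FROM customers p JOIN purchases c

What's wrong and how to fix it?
Bug: Missing join condition: each purchases row is matched to all customers rows instead of just its own

Fix: Specify the join condition linking the foreign key to the parent id

Corrected query:
SELECT c.id, p.name, c.amount FROM customers p JOIN purchases c ON c.customer_id = p.id

Result:
id | name  | amount 
---+-------+--------
1  | Dave  | 1117.12
2  | Grace | 1168.7 
3  | Eve   | 567.14 
4  | Eve   | 407.3  
5  | Dave  | 1961.98
6  | Eve   | 1396.24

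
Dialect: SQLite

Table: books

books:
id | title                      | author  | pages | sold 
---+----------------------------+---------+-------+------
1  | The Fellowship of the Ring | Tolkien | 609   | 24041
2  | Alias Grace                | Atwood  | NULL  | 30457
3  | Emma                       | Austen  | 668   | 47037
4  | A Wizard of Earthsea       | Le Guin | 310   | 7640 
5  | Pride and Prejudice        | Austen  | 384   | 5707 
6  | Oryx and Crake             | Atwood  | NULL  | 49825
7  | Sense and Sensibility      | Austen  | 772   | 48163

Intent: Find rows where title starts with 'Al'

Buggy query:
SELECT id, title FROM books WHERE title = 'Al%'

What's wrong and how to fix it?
Bug: '=' compares the literal string including the % character; pattern matching needs LIKE

Fix: Use LIKE for wildcard pattern matching

Corrected query:
SELECT id, title FROM books WHERE title LIKE 'Al%'

Result:
id | title      
---+------------
2  | Alias Grace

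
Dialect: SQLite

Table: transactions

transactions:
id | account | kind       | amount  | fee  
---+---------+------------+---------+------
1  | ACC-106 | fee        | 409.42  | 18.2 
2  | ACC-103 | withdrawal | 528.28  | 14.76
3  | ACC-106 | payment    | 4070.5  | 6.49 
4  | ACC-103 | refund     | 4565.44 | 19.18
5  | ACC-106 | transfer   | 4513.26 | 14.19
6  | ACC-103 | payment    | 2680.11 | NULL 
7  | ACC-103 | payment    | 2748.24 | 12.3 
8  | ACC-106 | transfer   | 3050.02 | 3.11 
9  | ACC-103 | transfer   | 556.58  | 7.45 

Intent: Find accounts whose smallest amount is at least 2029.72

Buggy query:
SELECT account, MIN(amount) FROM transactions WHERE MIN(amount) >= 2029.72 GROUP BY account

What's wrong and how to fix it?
Bug: MIN() in WHERE is a misuse of aggregate

Fix: Use HAVING for the per-group MIN condition

Corrected query:
SELECT account, MIN(amount) FROM transactions GROUP BY account HAVING MIN(amount) >= 2029.72

Result:
(no rows)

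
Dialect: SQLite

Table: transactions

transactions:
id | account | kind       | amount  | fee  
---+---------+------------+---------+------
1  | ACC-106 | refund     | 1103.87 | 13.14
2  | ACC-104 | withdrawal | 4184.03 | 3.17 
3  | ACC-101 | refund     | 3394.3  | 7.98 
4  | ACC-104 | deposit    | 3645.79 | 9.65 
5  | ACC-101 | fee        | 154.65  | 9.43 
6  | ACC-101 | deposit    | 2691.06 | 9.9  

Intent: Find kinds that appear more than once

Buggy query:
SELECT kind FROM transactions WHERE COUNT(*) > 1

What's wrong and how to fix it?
Bug: COUNT(*) is an aggregate and cannot be used in WHERE

Fix: GROUP BY kind, then filter groups with HAVING COUNT(*) > 1

Corrected query:
SELECT kind FROM transactions GROUP BY kind HAVING COUNT(*) > 1

Result:
kind   
-------
deposit
refund 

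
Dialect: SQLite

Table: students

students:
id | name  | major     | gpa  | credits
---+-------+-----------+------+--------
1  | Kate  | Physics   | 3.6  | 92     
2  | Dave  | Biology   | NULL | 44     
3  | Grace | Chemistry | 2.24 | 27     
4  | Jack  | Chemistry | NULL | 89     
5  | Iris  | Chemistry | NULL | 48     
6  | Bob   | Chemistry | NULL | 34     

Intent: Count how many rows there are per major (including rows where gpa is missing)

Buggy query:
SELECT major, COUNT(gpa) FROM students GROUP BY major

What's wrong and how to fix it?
Bug: COUNT(gpa) skips NULLs, so groups with missing gpa are undercounted

Fix: Use COUNT(*) to count all rows regardless of NULL

Corrected query:
SELECT major, COUNT(*) FROM students GROUP BY major

Result:
major     | COUNT(*)
----------+---------
Biology   | 1       
Chemistry | 4       
Physics   | 1       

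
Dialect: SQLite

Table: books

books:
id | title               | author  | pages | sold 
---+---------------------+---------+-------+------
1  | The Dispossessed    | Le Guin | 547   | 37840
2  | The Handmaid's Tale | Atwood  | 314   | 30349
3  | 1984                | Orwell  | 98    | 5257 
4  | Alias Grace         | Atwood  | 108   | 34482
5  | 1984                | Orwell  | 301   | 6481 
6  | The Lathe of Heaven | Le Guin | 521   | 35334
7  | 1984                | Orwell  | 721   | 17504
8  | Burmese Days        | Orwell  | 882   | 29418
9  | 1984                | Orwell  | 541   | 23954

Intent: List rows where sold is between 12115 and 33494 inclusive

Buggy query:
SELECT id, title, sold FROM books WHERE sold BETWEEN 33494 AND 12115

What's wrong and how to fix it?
Bug: The bounds are reversed; BETWEEN a AND b requires a <= b to match anything

Fix: Write BETWEEN 12115 AND 33494

Corrected query:
SELECT id, title, sold FROM books WHERE sold BETWEEN 12115 AND 33494

Result:
id | title               | sold 
---+---------------------+------
2  | The Handmaid's Tale | 30349
7  | 1984                | 17504
8  | Burmese Days        | 29418
9  | 1984                | 23954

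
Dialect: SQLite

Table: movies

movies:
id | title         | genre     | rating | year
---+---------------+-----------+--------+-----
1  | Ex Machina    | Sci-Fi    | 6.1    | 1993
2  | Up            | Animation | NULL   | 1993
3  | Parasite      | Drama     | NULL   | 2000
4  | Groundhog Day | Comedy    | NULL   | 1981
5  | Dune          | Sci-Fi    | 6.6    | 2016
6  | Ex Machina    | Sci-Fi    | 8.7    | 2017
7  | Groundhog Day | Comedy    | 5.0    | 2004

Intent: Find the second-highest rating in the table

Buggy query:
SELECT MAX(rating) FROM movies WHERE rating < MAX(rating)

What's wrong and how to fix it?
Bug: The inner MAX is an aggregate inside WHERE, which is not allowed

Fix: Put the inner MAX in a scalar subquery

Corrected query:
SELECT MAX(rating) FROM movies WHERE rating < (SELECT MAX(rating) FROM movies)

Result:
MAX(rating)
-----------
6.6        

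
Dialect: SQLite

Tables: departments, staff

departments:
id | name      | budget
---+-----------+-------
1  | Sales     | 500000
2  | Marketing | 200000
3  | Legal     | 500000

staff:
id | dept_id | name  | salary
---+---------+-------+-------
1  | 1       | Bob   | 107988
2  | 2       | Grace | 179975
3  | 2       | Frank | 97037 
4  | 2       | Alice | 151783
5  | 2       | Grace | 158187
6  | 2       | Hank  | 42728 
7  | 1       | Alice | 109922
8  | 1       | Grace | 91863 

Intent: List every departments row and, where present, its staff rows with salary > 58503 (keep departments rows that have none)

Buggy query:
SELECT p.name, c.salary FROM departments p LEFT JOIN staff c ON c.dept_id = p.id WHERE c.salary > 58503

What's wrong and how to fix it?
Bug: A WHERE condition on the right-hand table after LEFT JOIN drops unmatched parents

Fix: Put 'c.salary > 58503' in the JOIN's ON clause instead of WHERE

Corrected query:
SELECT p.name, c.salary FROM departments p LEFT JOIN staff c ON c.dept_id = p.id AND c.salary > 58503

Result:
name      | salary
----------+-------
Sales     | 91863 
Sales     | 107988
Sales     | 109922
Marketing | 97037 
Marketing | 151783
Marketing | 158187
Marketing | 179975
Legal     | NULL  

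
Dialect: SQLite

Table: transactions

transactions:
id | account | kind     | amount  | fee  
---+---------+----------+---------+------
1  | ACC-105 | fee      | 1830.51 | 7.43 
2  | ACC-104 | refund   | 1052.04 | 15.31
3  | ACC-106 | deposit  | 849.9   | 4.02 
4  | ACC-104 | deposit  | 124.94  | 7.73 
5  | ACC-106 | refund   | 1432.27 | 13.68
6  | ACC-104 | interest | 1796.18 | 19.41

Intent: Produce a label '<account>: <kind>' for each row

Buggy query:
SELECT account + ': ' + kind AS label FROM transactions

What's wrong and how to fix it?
Bug: SQLite uses || for string concatenation; + coerces text to numbers (yielding 0)

Fix: Replace + with || to concatenate text

Corrected query:
SELECT account || ': ' || kind AS label FROM transactions

Result:
label            
-----------------
ACC-105: fee     
ACC-104: refund  
ACC-106: deposit 
ACC-104: deposit 
ACC-106: refund  
ACC-104: interest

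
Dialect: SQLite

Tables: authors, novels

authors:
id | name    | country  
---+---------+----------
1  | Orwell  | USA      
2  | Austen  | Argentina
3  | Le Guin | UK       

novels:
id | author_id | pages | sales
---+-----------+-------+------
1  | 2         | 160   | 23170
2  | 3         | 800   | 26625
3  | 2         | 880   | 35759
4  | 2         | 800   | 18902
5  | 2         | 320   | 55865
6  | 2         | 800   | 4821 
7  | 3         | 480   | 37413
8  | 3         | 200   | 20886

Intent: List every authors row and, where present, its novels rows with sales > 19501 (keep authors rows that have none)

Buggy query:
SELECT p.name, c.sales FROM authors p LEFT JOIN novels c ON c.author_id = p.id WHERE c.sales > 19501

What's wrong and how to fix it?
Bug: Filtering c.sales in WHERE discards the NULL rows produced by LEFT JOIN, turning it into an inner join

Fix: Put 'c.sales > 19501' in the JOIN's ON clause instead of WHERE

Corrected query:
SELECT p.name, c.sales FROM authors p LEFT JOIN novels c ON c.author_id = p.id AND c.sales > 19501

Result:
name    | sales
--------+------
Orwell  | NULL 
Austen  | 23170
Austen  | 35759
Austen  | 55865
Le Guin | 20886
Le Guin | 26625
Le Guin | 37413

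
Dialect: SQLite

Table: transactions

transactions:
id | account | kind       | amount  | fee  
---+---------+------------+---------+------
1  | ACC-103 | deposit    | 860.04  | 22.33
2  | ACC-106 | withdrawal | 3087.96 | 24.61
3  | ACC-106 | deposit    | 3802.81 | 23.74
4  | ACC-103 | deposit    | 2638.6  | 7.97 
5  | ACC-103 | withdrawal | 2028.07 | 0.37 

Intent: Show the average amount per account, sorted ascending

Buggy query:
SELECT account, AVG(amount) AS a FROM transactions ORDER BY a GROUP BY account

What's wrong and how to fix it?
Bug: GROUP BY must precede ORDER BY

Fix: Move ORDER BY to the end, after GROUP BY

Corrected query:
SELECT account, AVG(amount) AS a FROM transactions GROUP BY account ORDER BY a

Result:
account | a          
--------+------------
ACC-103 | 1842.236667
ACC-106 | 3445.385   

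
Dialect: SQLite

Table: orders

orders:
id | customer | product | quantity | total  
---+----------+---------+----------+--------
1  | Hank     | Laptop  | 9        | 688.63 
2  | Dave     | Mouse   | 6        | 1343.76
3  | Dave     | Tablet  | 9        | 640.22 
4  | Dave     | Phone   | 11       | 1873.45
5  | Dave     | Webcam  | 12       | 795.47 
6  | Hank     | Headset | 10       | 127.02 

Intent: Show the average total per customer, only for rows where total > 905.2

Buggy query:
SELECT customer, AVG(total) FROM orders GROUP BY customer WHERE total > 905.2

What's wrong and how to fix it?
Bug: WHERE cannot follow GROUP BY

Fix: Move the WHERE clause before GROUP BY

Corrected query:
SELECT customer, AVG(total) FROM orders WHERE total > 905.2 GROUP BY customer

Result:
customer | AVG(total)
---------+-----------
Dave     | 1608.605  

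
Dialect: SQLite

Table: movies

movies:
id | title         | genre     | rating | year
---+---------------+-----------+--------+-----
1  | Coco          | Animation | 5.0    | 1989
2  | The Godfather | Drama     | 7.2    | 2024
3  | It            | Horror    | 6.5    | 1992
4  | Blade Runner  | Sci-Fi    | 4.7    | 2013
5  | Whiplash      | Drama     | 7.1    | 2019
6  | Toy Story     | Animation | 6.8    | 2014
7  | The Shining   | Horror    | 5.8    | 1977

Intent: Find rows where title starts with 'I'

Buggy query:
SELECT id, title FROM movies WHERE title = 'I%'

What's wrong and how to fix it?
Bug: Wildcards only work with LIKE; '=' treats '%' as a literal character

Fix: Replace '=' with LIKE so 'I%' is treated as a pattern

Corrected query:
SELECT id, title FROM movies WHERE title LIKE 'I%'

Result:
id | title
---+------
3  | It   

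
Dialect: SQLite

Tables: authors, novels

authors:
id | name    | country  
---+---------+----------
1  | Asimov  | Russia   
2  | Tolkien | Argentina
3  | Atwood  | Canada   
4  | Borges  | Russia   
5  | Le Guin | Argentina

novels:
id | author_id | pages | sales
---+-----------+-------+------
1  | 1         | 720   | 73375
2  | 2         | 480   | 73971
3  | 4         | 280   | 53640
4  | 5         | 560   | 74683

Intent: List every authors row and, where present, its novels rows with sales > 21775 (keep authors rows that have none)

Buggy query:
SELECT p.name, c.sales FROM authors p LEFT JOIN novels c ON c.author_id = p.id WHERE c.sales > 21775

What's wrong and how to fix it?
Bug: A WHERE condition on the right-hand table after LEFT JOIN drops unmatched parents

Fix: Move the right-table condition into the ON clause so unmatched parents are kept

Corrected query:
SELECT p.name, c.sales FROM authors p LEFT JOIN novels c ON c.author_id = p.id AND c.sales > 21775

Result:
name    | sales
--------+------
Asimov  | 73375
Tolkien | 73971
Atwood  | NULL 
Borges  | 53640
Le Guin | 74683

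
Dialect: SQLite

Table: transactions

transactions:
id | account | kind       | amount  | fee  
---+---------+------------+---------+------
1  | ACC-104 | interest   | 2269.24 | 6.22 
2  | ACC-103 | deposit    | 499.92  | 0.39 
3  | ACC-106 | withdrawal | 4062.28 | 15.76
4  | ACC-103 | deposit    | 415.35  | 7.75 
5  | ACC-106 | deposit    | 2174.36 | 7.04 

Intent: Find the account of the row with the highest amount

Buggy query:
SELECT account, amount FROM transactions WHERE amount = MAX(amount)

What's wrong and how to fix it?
Bug: MAX(amount) is an aggregate and cannot be used directly in WHERE

Fix: Wrap MAX in a scalar subquery so WHERE compares against a single value

Corrected query:
SELECT account, amount FROM transactions WHERE amount = (SELECT MAX(amount) FROM transactions)

Result:
account | amount 
--------+--------
ACC-106 | 4062.28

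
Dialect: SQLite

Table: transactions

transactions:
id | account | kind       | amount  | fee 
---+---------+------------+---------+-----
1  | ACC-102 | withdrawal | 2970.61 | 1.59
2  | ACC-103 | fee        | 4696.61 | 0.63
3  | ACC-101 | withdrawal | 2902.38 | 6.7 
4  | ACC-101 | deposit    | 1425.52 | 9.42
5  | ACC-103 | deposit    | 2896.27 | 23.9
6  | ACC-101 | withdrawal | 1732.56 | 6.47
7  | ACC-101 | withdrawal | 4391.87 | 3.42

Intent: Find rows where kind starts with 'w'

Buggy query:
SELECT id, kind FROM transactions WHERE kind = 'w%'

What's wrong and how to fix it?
Bug: Wildcards only work with LIKE; '=' treats '%' as a literal character

Fix: Use LIKE for wildcard pattern matching

Corrected query:
SELECT id, kind FROM transactions WHERE kind LIKE 'w%'

Result:
id | kind      
---+-----------
1  | withdrawal
3  | withdrawal
6  | withdrawal
7  | withdrawal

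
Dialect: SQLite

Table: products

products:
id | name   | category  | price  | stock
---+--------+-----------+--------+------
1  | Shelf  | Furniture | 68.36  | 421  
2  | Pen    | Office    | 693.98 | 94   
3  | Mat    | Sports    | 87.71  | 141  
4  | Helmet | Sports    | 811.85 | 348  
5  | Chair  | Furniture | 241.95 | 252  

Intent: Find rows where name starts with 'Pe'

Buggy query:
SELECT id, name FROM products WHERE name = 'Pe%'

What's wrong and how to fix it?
Bug: Wildcards only work with LIKE; '=' treats '%' as a literal character

Fix: Replace '=' with LIKE so 'Pe%' is treated as a pattern

Corrected query:
SELECT id, name FROM products WHERE name LIKE 'Pe%'

Result:
id | name
---+-----
2  | Pen 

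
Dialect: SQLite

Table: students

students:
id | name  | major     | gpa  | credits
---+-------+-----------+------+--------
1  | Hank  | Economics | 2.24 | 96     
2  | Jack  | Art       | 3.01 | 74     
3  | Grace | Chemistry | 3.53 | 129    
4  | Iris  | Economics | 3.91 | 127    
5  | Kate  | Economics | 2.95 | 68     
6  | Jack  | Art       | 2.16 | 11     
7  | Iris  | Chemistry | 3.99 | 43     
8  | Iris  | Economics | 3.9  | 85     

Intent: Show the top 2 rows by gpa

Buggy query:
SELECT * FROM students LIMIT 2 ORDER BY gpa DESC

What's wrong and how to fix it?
Bug: LIMIT must come after ORDER BY

Fix: Swap the clauses: ORDER BY first, then LIMIT

Corrected query:
SELECT * FROM students ORDER BY gpa DESC LIMIT 2

Result:
id | name | major     | gpa  | credits
---+------+-----------+------+--------
7  | Iris | Chemistry | 3.99 | 43     
4  | Iris | Economics | 3.91 | 127    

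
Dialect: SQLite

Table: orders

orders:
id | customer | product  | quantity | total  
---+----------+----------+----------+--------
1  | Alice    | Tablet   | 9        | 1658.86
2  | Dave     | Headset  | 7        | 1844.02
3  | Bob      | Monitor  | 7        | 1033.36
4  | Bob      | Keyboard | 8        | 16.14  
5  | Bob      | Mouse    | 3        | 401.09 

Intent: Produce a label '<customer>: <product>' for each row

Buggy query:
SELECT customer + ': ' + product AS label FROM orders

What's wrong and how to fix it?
Bug: '+' is numeric addition; on text columns SQLite converts them to 0 instead of concatenating

Fix: Replace + with || to concatenate text

Corrected query:
SELECT customer || ': ' || product AS label FROM orders

Result:
label        
-------------
Alice: Tablet
Dave: Headset
Bob: Monitor 
Bob: Keyboard
Bob: Mouse   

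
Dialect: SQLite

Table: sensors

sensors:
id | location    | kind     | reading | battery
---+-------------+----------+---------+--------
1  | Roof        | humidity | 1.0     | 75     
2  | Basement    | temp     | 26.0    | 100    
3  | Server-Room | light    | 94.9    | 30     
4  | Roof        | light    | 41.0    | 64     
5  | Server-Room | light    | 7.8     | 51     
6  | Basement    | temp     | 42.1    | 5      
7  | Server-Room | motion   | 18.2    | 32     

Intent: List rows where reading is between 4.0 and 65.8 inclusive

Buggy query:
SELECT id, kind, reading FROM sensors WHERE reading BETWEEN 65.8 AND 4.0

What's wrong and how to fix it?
Bug: BETWEEN expects the lower bound first; with 65.8 AND 4.0 the range is empty

Fix: Write BETWEEN 4.0 AND 65.8

Corrected query:
SELECT id, kind, reading FROM sensors WHERE reading BETWEEN 4.0 AND 65.8

Result:
id | kind   | reading
---+--------+--------
2  | temp   | 26     
4  | light  | 41     
5  | light  | 7.8    
6  | temp   | 42.1   
7  | motion | 18.2   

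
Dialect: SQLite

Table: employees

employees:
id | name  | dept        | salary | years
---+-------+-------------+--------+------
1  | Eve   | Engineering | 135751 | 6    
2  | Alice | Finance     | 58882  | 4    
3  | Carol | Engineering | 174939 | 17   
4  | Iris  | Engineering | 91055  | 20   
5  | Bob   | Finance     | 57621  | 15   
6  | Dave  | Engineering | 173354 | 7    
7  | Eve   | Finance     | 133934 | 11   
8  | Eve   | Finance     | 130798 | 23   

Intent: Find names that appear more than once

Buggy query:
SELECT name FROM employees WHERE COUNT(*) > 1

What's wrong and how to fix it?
Bug: WHERE can't reference COUNT(*); aggregates are computed after WHERE

Fix: Group first, then use HAVING for the count condition

Corrected query:
SELECT name FROM employees GROUP BY name HAVING COUNT(*) > 1

Result:
name
----
Eve 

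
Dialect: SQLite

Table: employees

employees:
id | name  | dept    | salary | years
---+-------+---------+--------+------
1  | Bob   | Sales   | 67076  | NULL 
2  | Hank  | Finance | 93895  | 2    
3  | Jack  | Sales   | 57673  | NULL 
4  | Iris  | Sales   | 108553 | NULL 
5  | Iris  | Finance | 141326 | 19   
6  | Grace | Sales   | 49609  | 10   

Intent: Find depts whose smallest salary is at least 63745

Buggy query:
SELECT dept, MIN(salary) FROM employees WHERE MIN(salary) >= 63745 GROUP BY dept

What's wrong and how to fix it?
Bug: Aggregates like MIN are computed per group after WHERE runs

Fix: Replace WHERE with HAVING after the GROUP BY

Corrected query:
SELECT dept, MIN(salary) FROM employees GROUP BY dept HAVING MIN(salary) >= 63745

Result:
dept    | MIN(salary)
--------+------------
Finance | 93895      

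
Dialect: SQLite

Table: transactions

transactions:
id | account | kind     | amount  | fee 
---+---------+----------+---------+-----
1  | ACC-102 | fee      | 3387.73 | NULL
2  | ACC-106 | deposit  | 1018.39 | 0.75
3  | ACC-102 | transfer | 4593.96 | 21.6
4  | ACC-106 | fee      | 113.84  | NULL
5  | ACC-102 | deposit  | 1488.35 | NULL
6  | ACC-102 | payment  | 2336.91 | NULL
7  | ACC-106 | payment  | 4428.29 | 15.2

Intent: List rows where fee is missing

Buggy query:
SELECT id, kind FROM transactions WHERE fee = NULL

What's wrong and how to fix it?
Bug: '= NULL' is always unknown in SQL three-valued logic, so no rows match

Fix: Use IS NULL to test for NULL

Corrected query:
SELECT id, kind FROM transactions WHERE fee IS NULL

Result:
id | kind   
---+--------
1  | fee    
4  | fee    
5  | deposit
6  | payment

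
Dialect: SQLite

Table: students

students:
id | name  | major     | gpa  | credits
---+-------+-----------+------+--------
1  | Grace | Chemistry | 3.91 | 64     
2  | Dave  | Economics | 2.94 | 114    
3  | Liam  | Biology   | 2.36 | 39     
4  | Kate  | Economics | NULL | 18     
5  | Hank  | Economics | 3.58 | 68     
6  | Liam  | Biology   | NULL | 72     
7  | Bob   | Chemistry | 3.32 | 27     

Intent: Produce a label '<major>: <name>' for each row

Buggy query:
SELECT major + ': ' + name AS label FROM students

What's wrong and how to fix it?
Bug: '+' is numeric addition; on text columns SQLite converts them to 0 instead of concatenating

Fix: Replace + with || to concatenate text

Corrected query:
SELECT major || ': ' || name AS label FROM students

Result:
label           
----------------
Chemistry: Grace
Economics: Dave 
Biology: Liam   
Economics: Kate 
Economics: Hank 
Biology: Liam   
Chemistry: Bob  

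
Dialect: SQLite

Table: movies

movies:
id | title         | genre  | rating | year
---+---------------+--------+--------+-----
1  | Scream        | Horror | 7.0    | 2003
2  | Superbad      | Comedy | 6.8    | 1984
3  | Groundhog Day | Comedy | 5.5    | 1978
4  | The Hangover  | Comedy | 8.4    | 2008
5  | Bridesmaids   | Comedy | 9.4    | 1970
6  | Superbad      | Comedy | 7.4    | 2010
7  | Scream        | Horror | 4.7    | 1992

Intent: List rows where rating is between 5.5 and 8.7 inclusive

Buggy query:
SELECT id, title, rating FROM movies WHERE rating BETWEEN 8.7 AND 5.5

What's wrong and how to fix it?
Bug: The bounds are reversed; BETWEEN a AND b requires a <= b to match anything

Fix: Write BETWEEN 5.5 AND 8.7

Corrected query:
SELECT id, title, rating FROM movies WHERE rating BETWEEN 5.5 AND 8.7

Result:
id | title         | rating
---+---------------+-------
1  | Scream        | 7     
2  | Superbad      | 6.8   
3  | Groundhog Day | 5.5   
4  | The Hangover  | 8.4   
6  | Superbad      | 7.4   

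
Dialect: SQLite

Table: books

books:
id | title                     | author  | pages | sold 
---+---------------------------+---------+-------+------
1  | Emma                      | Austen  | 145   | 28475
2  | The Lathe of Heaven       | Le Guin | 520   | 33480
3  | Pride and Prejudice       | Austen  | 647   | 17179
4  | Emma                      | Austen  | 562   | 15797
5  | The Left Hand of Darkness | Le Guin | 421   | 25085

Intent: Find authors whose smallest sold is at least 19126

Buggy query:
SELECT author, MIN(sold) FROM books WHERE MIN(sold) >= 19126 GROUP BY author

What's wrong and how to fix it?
Bug: Aggregates like MIN are computed per group after WHERE runs

Fix: Replace WHERE with HAVING after the GROUP BY

Corrected query:
SELECT author, MIN(sold) FROM books GROUP BY author HAVING MIN(sold) >= 19126

Result:
author  | MIN(sold)
--------+----------
Le Guin | 25085    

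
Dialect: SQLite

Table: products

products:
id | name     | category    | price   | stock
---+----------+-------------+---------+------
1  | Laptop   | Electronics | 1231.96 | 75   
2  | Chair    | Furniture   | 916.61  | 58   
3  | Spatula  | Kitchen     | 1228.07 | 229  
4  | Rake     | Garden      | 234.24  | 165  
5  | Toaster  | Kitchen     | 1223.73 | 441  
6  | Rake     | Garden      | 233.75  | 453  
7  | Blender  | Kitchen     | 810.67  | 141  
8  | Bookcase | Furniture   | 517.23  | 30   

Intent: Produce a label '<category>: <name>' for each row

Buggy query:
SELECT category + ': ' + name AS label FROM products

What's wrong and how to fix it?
Bug: '+' is numeric addition; on text columns SQLite converts them to 0 instead of concatenating

Fix: Replace + with || to concatenate text

Corrected query:
SELECT category || ': ' || name AS label FROM products

Result:
label              
-------------------
Electronics: Laptop
Furniture: Chair   
Kitchen: Spatula   
Garden: Rake       
Kitchen: Toaster   
Garden: Rake       
Kitchen: Blender   
Furniture: Bookcase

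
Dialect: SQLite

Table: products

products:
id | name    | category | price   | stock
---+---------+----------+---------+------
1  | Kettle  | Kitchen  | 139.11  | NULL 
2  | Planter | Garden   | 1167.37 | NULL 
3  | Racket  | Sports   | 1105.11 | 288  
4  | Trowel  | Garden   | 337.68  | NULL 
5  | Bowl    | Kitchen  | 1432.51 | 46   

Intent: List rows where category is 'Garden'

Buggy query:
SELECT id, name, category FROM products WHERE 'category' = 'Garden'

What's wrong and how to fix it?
Bug: 'category' in single quotes is a string literal, not the column; the comparison is literal-vs-literal and never true

Fix: Reference the column as category without single quotes

Corrected query:
SELECT id, name, category FROM products WHERE category = 'Garden'

Result:
id | name    | category
---+---------+---------
2  | Planter | Garden  
4  | Trowel  | Garden  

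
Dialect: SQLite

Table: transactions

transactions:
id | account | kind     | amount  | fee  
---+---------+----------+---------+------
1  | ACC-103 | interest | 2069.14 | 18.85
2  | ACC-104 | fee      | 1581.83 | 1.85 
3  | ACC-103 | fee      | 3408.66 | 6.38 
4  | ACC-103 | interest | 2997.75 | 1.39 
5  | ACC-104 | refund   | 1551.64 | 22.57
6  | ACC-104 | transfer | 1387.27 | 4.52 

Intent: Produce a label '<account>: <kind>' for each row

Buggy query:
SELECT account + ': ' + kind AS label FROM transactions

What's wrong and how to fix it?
Bug: '+' is numeric addition; on text columns SQLite converts them to 0 instead of concatenating

Fix: Use the || operator for string concatenation

Corrected query:
SELECT account || ': ' || kind AS label FROM transactions

Result:
label            
-----------------
ACC-103: interest
ACC-104: fee     
ACC-103: fee     
ACC-103: interest
ACC-104: refund  
ACC-104: transfer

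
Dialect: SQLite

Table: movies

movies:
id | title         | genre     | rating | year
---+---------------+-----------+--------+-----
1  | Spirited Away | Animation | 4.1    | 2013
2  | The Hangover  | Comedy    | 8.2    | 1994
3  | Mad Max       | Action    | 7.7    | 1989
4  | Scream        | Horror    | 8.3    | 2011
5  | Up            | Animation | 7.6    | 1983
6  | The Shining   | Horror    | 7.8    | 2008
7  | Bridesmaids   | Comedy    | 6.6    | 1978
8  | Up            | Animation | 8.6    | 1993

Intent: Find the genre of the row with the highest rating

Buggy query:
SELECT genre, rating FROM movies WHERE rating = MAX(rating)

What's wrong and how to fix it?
Bug: WHERE is evaluated per row; an aggregate over the whole table isn't defined there

Fix: Use a subquery: WHERE rating = (SELECT MAX(rating) FROM movies)

Corrected query:
SELECT genre, rating FROM movies WHERE rating = (SELECT MAX(rating) FROM movies)

Result:
genre     | rating
----------+-------
Animation | 8.6   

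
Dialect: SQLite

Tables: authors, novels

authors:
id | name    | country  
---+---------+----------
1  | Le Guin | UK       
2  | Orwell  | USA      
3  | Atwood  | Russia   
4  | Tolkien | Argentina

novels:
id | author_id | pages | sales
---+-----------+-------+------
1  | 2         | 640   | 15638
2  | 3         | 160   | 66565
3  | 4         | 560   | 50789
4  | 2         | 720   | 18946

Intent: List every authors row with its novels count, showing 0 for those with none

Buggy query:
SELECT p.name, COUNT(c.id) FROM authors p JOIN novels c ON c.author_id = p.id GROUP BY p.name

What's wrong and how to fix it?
Bug: INNER JOIN drops authors rows that have no matching novels rows

Fix: Switch to LEFT JOIN to retain unmatched parent rows

Corrected query:
SELECT p.name, COUNT(c.id) FROM authors p LEFT JOIN novels c ON c.author_id = p.id GROUP BY p.name

Result:
name    | COUNT(c.id)
--------+------------
Atwood  | 1          
Le Guin | 0          
Orwell  | 2          
Tolkien | 1          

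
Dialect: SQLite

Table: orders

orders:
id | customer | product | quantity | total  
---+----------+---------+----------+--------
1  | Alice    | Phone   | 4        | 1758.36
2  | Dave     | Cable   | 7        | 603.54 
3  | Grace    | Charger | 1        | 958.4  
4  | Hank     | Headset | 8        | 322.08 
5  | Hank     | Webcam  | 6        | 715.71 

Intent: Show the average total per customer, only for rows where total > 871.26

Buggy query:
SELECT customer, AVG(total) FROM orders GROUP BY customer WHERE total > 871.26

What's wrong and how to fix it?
Bug: WHERE cannot follow GROUP BY

Fix: Place WHERE between FROM and GROUP BY

Corrected query:
SELECT customer, AVG(total) FROM orders WHERE total > 871.26 GROUP BY customer

Result:
customer | AVG(total)
---------+-----------
Alice    | 1758.36   
Grace    | 958.4     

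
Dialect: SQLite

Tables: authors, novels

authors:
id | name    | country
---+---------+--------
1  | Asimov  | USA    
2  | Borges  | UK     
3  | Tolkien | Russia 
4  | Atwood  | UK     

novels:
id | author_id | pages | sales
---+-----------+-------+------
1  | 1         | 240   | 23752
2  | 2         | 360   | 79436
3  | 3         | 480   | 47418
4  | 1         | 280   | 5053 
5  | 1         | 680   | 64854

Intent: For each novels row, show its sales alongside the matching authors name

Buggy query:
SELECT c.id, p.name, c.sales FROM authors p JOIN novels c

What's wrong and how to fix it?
Bug: JOIN with no ON clause produces a cartesian product; every novels row pairs with every authors row

Fix: Specify the join condition linking the foreign key to the parent id

Corrected query:
SELECT c.id, p.name, c.sales FROM authors p JOIN novels c ON c.author_id = p.id

Result:
id | name    | sales
---+---------+------
1  | Asimov  | 23752
2  | Borges  | 79436
3  | Tolkien | 47418
4  | Asimov  | 5053 
5  | Asimov  | 64854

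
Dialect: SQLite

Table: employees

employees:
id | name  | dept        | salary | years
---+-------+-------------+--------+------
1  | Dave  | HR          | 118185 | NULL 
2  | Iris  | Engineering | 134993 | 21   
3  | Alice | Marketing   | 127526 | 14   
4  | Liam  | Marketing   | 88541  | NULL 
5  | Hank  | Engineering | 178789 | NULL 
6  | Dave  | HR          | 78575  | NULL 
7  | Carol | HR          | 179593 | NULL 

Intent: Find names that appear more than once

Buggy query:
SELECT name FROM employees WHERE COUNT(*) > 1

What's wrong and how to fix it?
Bug: COUNT(*) is an aggregate and cannot be used in WHERE

Fix: Group first, then use HAVING for the count condition

Corrected query:
SELECT name FROM employees GROUP BY name HAVING COUNT(*) > 1

Result:
name
----
Dave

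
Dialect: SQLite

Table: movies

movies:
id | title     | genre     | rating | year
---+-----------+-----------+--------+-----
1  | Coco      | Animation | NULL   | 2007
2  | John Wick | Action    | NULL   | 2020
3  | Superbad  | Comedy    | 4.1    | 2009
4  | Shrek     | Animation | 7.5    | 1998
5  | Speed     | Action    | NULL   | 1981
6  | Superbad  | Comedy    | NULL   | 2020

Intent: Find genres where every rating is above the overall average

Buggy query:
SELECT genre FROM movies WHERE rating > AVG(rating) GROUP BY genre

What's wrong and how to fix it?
Bug: WHERE evaluates per row before aggregation, so AVG() is unavailable

Fix: Use a subquery for AVG and a HAVING MIN(...) filter so the condition holds for every row in the group

Corrected query:
SELECT genre FROM movies GROUP BY genre HAVING MIN(rating) > (SELECT AVG(rating) FROM movies)

Result:
genre    
---------
Animation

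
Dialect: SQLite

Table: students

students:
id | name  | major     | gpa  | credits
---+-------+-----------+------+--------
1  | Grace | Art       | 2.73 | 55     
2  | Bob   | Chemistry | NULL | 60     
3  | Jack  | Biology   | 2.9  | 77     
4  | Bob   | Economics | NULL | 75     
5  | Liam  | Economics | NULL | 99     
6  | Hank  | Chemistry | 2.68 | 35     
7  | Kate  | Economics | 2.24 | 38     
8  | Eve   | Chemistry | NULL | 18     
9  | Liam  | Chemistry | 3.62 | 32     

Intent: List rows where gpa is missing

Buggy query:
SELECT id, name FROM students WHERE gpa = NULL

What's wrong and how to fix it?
Bug: Comparing to NULL with '=' never matches; NULL = NULL is unknown, not true

Fix: Replace '= NULL' with 'IS NULL'

Corrected query:
SELECT id, name FROM students WHERE gpa IS NULL

Result:
id | name
---+-----
2  | Bob 
4  | Bob 
5  | Liam
8  | Eve 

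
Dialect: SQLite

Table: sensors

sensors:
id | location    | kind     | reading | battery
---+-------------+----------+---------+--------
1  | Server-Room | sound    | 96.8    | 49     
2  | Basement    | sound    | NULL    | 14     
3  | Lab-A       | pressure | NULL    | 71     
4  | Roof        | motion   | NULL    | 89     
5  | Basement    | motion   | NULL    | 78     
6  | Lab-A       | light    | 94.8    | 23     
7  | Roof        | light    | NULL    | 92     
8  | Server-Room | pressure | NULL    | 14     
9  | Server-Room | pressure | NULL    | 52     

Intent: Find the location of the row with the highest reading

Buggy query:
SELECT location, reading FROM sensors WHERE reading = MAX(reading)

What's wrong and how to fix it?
Bug: WHERE is evaluated per row; an aggregate over the whole table isn't defined there

Fix: Wrap MAX in a scalar subquery so WHERE compares against a single value

Corrected query:
SELECT location, reading FROM sensors WHERE reading = (SELECT MAX(reading) FROM sensors)

Result:
location    | reading
------------+--------
Server-Room | 96.8   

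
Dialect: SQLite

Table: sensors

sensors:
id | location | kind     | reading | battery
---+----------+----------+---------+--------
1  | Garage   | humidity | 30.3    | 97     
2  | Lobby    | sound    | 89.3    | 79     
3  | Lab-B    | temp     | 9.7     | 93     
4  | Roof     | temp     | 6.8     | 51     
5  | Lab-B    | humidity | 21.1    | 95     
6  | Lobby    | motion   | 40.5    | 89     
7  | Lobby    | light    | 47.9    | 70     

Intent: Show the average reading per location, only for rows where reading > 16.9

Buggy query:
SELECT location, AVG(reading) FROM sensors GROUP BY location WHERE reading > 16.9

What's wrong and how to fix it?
Bug: Row-level WHERE must come before GROUP BY in the clause order

Fix: Place WHERE between FROM and GROUP BY

Corrected query:
SELECT location, AVG(reading) FROM sensors WHERE reading > 16.9 GROUP BY location

Result:
location | AVG(reading)
---------+-------------
Garage   | 30.3        
Lab-B    | 21.1        
Lobby    | 59.233333   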